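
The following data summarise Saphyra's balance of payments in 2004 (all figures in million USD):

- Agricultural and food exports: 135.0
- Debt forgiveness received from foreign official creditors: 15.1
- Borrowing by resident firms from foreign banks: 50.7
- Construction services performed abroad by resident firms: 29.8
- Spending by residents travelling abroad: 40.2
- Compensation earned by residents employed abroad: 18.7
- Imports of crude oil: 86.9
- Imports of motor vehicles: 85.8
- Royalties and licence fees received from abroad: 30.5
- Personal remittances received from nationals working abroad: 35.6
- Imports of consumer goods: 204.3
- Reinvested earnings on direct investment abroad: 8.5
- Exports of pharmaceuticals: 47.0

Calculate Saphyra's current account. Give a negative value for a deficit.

-112.1

Goods: 135.0 - 204.3 + 47.0 - 85.8 - 86.9 = -195.0
Services: -40.2 + 30.5 + 29.8 = 20.1
Primary income: 18.7 + 8.5 = 27.2
Secondary income: 35.6
Current account = (-195.0) + 20.1 + 27.2 + 35.6 = -112.1
(Excluded from the current account — capital account: debt forgiveness received from foreign official creditors 15.1; financial account: borrowing by resident firms from foreign banks 50.7.)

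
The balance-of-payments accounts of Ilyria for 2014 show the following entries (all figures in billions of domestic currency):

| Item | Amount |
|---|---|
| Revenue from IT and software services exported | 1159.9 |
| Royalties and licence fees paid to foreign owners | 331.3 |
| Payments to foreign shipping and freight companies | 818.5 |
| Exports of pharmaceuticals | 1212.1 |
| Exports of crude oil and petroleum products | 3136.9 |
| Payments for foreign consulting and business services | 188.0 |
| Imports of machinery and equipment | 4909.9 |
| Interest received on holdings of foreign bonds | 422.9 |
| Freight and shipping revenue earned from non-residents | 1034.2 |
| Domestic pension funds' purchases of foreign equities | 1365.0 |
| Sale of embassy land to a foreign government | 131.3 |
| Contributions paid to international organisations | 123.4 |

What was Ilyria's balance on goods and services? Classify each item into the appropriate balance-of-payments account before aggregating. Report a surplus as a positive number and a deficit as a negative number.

295.4

Goods: 1212.1 - 4909.9 + 3136.9 = -560.9
Services: 1159.9 - 818.5 - 331.3 - 188.0 + 1034.2 = 856.3
Trade balance = -560.9 + 856.3 = 295.4
(Excluded from the trade balance — primary income: interest received on holdings of foreign bonds 422.9; financial account: domestic pension funds' purchases of foreign equities 1365.0; capital account: sale of embassy land to a foreign government 131.3; secondary income: contributions paid to international organisations 123.4.)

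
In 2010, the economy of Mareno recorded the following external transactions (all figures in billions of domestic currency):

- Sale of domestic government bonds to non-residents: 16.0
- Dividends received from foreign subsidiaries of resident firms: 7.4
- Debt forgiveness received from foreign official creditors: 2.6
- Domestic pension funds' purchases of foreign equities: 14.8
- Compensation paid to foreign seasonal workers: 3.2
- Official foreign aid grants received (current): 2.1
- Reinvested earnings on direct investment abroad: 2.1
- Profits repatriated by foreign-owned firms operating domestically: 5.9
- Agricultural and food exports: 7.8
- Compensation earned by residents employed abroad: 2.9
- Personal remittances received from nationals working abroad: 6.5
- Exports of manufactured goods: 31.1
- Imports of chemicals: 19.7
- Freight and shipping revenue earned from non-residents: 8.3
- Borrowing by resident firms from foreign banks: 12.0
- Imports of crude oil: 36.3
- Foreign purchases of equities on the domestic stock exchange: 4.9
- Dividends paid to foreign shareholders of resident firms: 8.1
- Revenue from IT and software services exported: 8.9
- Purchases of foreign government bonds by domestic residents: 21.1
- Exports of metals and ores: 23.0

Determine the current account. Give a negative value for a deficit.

26.9

Goods: -36.3 + 31.1 + 23.0 + 7.8 - 19.7 = 5.9
Services: 8.3 + 8.9 = 17.2
Primary income: 2.9 + 7.4 + 2.1 - 5.9 - 3.2 - 8.1 = -4.8
Secondary income: 2.1 + 6.5 = 8.6
Current account = 5.9 + 17.2 + (-4.8) + 8.6 = 26.9
(Excluded from the current account — financial account: sale of domestic government bonds to non-residents 16.0, domestic pension funds' purchases of foreign equities 14.8, borrowing by resident firms from foreign banks 12.0, foreign purchases of equities on the domestic stock exchange 4.9, purchases of foreign government bonds by domestic residents 21.1; capital account: debt forgiveness received from foreign official creditors 2.6.)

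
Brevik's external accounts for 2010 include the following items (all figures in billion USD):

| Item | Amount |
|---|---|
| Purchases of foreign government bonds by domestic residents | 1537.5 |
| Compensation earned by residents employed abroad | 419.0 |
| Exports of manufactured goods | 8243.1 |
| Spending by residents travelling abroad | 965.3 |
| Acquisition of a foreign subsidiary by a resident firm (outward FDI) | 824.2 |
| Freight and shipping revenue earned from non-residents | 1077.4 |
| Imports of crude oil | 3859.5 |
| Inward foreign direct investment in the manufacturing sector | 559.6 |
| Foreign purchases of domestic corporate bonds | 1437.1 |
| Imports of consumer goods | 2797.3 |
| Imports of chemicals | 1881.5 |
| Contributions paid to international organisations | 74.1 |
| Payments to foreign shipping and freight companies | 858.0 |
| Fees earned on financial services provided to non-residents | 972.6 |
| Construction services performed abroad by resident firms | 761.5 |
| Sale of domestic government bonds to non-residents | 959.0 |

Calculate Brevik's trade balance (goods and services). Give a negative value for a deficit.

Goods: -1881.5 - 2797.3 + 8243.1 - 3859.5 = -295.2
Services: -965.3 + 761.5 - 858.0 + 1077.4 + 972.6 = 988.2
Trade balance = -295.2 + 988.2 = 693.0
(Excluded from the trade balance — financial account: purchases of foreign government bonds by domestic residents 1537.5, acquisition of a foreign subsidiary by a resident firm (outward FDI) 824.2, inward foreign direct investment in the manufacturing sector 559.6, foreign purchases of domestic corporate bonds 1437.1, sale of domestic government bonds to non-residents 959.0; primary income: compensation earned by residents employed abroad 419.0; secondary income: contributions paid to international organisations 74.1.)

693.0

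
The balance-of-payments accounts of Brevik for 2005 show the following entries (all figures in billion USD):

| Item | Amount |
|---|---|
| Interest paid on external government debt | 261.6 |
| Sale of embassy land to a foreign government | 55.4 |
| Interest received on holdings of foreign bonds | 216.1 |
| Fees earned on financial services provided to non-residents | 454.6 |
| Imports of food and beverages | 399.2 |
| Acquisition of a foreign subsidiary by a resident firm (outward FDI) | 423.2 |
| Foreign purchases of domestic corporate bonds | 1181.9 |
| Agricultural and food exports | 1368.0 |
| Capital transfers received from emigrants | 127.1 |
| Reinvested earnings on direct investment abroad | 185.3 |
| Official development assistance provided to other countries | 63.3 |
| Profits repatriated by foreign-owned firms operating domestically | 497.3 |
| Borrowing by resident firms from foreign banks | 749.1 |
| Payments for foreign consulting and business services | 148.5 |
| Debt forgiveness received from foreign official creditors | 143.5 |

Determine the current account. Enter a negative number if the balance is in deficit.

Goods: 1368.0 - 399.2 = 968.8
Services: 454.6 - 148.5 = 306.1
Primary income: -497.3 + 185.3 + 216.1 - 261.6 = -357.5
Secondary income: -63.3
Current account = 968.8 + 306.1 + (-357.5) + (-63.3) = 854.1
(Excluded from the current account — capital account: sale of embassy land to a foreign government 55.4, capital transfers received from emigrants 127.1, debt forgiveness received from foreign official creditors 143.5; financial account: acquisition of a foreign subsidiary by a resident firm (outward FDI) 423.2, foreign purchases of domestic corporate bonds 1181.9, borrowing by resident firms from foreign banks 749.1.)

854.1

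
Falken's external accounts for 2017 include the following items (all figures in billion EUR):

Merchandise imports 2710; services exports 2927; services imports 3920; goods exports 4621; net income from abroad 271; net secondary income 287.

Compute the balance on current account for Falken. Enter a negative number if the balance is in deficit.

1476

Goods balance = 4621 - 2710 = 1911
Services balance = 2927 - 3920 = -993
Trade balance (goods + services) = 1911 + (-993) = 918
Net primary income = 271
Net secondary income = 287
Current account = 918 + 271 + 287 = 1476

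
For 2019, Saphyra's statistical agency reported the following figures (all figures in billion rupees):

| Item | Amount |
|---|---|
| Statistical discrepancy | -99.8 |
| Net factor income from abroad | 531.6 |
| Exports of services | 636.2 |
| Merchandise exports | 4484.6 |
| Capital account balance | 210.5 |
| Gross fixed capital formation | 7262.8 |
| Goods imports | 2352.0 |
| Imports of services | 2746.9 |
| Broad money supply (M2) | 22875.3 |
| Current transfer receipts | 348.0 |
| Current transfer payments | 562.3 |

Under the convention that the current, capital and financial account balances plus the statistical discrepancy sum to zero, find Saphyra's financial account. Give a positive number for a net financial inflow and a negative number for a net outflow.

-449.9

Goods balance = 4484.6 - 2352.0 = 2132.6
Services balance = 636.2 - 2746.9 = -2110.7
Trade balance (goods + services) = 2132.6 + (-2110.7) = 21.9
Net primary income = 531.6
Net secondary income = 348.0 - 562.3 = -214.3
Current account = 21.9 + 531.6 + (-214.3) = 339.2
Financial account = -(339.2 + 210.5 + (-99.8)) = -449.9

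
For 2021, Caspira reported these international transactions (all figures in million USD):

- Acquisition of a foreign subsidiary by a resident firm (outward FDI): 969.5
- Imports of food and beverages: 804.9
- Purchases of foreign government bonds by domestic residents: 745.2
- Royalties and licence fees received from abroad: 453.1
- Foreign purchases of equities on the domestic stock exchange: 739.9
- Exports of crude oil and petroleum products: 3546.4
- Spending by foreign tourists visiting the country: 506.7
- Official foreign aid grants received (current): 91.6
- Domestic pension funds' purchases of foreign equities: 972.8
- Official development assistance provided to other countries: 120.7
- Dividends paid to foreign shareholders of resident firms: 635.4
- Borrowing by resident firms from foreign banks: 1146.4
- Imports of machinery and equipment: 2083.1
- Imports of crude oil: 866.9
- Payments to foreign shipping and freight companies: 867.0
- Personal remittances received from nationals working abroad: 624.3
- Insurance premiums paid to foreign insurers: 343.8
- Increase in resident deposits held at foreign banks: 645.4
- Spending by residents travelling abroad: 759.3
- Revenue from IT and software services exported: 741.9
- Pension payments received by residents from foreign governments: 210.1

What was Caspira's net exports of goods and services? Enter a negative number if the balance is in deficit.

-476.9

Goods: -866.9 + 3546.4 - 2083.1 - 804.9 = -208.5
Services: -759.3 - 867.0 + 453.1 + 506.7 - 343.8 + 741.9 = -268.4
Trade balance = -208.5 + (-268.4) = -476.9
(Excluded from the trade balance — financial account: acquisition of a foreign subsidiary by a resident firm (outward FDI) 969.5, purchases of foreign government bonds by domestic residents 745.2, foreign purchases of equities on the domestic stock exchange 739.9, domestic pension funds' purchases of foreign equities 972.8, borrowing by resident firms from foreign banks 1146.4, increase in resident deposits held at foreign banks 645.4; secondary income: official foreign aid grants received (current) 91.6, official development assistance provided to other countries 120.7, personal remittances received from nationals working abroad 624.3, pension payments received by residents from foreign governments 210.1; primary income: dividends paid to foreign shareholders of resident firms 635.4.)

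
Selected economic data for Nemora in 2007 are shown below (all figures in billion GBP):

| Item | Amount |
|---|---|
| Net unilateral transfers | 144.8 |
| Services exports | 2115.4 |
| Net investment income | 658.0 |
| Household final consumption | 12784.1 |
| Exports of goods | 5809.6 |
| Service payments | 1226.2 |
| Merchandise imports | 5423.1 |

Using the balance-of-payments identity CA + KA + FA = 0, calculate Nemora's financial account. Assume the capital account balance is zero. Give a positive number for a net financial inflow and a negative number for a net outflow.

-2078.5

Goods balance = 5809.6 - 5423.1 = 386.5
Services balance = 2115.4 - 1226.2 = 889.2
Trade balance (goods + services) = 386.5 + 889.2 = 1275.7
Net primary income = 658.0
Net secondary income = 144.8
Current account = 1275.7 + 658.0 + 144.8 = 2078.5
Financial account = -(2078.5) = -2078.5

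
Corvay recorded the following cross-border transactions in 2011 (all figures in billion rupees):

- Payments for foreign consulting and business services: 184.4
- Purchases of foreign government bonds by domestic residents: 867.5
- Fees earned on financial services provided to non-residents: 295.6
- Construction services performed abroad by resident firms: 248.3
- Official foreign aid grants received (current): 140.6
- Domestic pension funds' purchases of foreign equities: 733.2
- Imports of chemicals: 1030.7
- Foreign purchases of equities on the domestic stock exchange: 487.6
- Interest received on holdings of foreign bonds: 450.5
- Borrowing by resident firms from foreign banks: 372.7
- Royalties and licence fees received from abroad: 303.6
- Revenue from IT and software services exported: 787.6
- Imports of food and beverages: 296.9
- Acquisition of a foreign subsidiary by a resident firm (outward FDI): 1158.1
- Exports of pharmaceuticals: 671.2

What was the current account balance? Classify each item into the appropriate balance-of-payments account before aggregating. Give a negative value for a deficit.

1385.4

Goods: 671.2 - 296.9 - 1030.7 = -656.4
Services: 295.6 - 184.4 + 787.6 + 303.6 + 248.3 = 1450.7
Primary income: 450.5
Secondary income: 140.6
Current account = (-656.4) + 1450.7 + 450.5 + 140.6 = 1385.4
(Excluded from the current account — financial account: purchases of foreign government bonds by domestic residents 867.5, domestic pension funds' purchases of foreign equities 733.2, foreign purchases of equities on the domestic stock exchange 487.6, borrowing by resident firms from foreign banks 372.7, acquisition of a foreign subsidiary by a resident firm (outward FDI) 1158.1.)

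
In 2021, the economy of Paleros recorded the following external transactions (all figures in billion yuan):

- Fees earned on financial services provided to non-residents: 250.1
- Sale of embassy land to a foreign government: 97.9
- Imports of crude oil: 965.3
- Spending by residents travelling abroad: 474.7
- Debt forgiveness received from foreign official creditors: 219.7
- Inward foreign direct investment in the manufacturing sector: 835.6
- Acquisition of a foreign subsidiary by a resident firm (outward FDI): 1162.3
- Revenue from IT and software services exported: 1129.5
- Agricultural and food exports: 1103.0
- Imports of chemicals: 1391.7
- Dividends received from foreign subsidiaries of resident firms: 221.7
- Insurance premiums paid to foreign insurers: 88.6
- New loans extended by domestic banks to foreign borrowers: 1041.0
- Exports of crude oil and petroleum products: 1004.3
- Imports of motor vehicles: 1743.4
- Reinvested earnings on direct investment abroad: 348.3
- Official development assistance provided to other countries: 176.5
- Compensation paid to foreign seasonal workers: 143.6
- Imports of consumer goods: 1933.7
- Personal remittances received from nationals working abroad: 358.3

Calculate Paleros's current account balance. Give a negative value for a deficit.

-2502.3

Goods: -1933.7 - 1743.4 + 1004.3 + 1103.0 - 1391.7 - 965.3 = -3926.8
Services: -474.7 - 88.6 + 250.1 + 1129.5 = 816.3
Primary income: 221.7 - 143.6 + 348.3 = 426.4
Secondary income: -176.5 + 358.3 = 181.8
Current account = (-3926.8) + 816.3 + 426.4 + 181.8 = -2502.3
(Excluded from the current account — capital account: sale of embassy land to a foreign government 97.9, debt forgiveness received from foreign official creditors 219.7; financial account: inward foreign direct investment in the manufacturing sector 835.6, acquisition of a foreign subsidiary by a resident firm (outward FDI) 1162.3, new loans extended by domestic banks to foreign borrowers 1041.0.)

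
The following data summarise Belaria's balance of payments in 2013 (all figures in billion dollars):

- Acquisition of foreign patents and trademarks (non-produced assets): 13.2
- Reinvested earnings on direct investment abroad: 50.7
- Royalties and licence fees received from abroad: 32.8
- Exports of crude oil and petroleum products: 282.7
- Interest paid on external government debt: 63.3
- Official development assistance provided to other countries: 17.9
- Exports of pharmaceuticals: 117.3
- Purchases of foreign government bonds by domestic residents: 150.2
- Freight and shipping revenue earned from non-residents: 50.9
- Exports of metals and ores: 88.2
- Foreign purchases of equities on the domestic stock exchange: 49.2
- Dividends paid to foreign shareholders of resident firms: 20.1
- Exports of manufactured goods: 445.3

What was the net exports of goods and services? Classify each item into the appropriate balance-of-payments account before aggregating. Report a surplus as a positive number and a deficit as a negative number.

Goods: 445.3 + 88.2 + 282.7 + 117.3 = 933.5
Services: 32.8 + 50.9 = 83.7
Trade balance = 933.5 + 83.7 = 1017.2
(Excluded from the trade balance — capital account: acquisition of foreign patents and trademarks (non-produced assets) 13.2; primary income: reinvested earnings on direct investment abroad 50.7, interest paid on external government debt 63.3, dividends paid to foreign shareholders of resident firms 20.1; secondary income: official development assistance provided to other countries 17.9; financial account: purchases of foreign government bonds by domestic residents 150.2, foreign purchases of equities on the domestic stock exchange 49.2.)

1017.2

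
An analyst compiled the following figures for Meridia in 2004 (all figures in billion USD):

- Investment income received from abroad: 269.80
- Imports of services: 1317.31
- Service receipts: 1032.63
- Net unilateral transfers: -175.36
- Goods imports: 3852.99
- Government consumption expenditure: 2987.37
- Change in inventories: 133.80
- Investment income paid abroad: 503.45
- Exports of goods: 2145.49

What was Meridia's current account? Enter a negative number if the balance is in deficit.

-2401.19

Goods balance = 2145.49 - 3852.99 = -1707.50
Services balance = 1032.63 - 1317.31 = -284.68
Trade balance (goods + services) = -1707.50 + (-284.68) = -1992.18
Net primary income = 269.80 - 503.45 = -233.65
Net secondary income = -175.36
Current account = -1992.18 + (-233.65) + (-175.36) = -2401.19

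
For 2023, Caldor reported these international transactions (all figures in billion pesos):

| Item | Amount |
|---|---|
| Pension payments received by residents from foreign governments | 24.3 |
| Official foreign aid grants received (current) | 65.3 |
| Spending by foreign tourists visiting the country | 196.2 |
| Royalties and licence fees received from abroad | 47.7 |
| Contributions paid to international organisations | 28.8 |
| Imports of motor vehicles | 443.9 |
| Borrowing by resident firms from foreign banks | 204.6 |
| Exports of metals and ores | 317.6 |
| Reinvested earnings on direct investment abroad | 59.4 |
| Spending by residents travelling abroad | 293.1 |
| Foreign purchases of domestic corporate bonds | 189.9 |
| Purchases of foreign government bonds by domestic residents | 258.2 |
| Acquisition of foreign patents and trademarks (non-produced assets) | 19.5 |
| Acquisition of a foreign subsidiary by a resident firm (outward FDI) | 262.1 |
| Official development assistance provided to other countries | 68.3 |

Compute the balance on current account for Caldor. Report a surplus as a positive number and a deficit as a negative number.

-123.6

Goods: -443.9 + 317.6 = -126.3
Services: 196.2 + 47.7 - 293.1 = -49.2
Primary income: 59.4
Secondary income: 24.3 - 68.3 + 65.3 - 28.8 = -7.5
Current account = (-126.3) + (-49.2) + 59.4 + (-7.5) = -123.6
(Excluded from the current account — financial account: borrowing by resident firms from foreign banks 204.6, foreign purchases of domestic corporate bonds 189.9, purchases of foreign government bonds by domestic residents 258.2, acquisition of a foreign subsidiary by a resident firm (outward FDI) 262.1; capital account: acquisition of foreign patents and trademarks (non-produced assets) 19.5.)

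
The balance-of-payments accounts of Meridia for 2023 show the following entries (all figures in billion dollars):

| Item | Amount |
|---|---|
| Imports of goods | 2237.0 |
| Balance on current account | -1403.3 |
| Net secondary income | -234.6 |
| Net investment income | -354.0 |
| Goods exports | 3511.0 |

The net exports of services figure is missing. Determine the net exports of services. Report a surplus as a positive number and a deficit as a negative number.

-2088.7

Current account = goods balance + services balance + net primary income + net secondary income
Sum of the known components = 685.4
Net exports of services = CA - (known components) = -1403.3 - 685.4 = -2088.7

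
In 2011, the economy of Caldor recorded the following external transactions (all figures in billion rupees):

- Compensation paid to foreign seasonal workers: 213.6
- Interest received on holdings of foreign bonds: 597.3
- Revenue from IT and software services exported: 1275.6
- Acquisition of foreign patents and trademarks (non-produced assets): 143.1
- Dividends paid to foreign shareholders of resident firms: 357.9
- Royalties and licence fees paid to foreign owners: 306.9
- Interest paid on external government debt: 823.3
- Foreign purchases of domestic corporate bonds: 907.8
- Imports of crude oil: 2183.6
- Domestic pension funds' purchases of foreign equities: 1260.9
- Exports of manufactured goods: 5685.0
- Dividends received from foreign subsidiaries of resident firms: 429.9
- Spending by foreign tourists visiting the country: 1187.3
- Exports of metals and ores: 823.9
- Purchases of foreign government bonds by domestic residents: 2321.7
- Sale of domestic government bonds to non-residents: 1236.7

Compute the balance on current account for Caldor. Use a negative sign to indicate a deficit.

6113.7

Goods: -2183.6 + 823.9 + 5685.0 = 4325.3
Services: 1187.3 + 1275.6 - 306.9 = 2156.0
Primary income: -357.9 + 429.9 + 597.3 - 213.6 - 823.3 = -367.6
Current account = 4325.3 + 2156.0 + (-367.6) = 6113.7
(Excluded from the current account — capital account: acquisition of foreign patents and trademarks (non-produced assets) 143.1; financial account: foreign purchases of domestic corporate bonds 907.8, domestic pension funds' purchases of foreign equities 1260.9, purchases of foreign government bonds by domestic residents 2321.7, sale of domestic government bonds to non-residents 1236.7.)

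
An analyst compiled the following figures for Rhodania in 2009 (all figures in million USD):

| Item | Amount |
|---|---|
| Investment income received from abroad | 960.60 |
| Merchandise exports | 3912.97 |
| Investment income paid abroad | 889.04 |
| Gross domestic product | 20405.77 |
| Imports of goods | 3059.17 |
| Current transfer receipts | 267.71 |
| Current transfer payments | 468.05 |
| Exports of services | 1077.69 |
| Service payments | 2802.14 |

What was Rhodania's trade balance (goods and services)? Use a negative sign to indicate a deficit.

Goods balance = 3912.97 - 3059.17 = 853.80
Services balance = 1077.69 - 2802.14 = -1724.45
Trade balance (goods + services) = 853.80 + (-1724.45) = -870.65

-870.65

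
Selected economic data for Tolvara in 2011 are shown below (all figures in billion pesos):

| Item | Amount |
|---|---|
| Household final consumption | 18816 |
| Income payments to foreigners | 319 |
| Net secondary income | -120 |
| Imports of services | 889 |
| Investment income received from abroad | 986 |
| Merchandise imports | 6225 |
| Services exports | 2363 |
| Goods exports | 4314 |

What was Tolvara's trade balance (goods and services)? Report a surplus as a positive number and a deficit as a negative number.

Goods balance = 4314 - 6225 = -1911
Services balance = 2363 - 889 = 1474
Trade balance (goods + services) = -1911 + 1474 = -437

-437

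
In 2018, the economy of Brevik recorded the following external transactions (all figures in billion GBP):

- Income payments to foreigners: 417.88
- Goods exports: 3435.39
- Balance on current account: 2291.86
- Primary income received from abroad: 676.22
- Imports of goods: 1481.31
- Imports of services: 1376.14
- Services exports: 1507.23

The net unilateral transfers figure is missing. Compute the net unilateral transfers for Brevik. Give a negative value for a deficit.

Current account = goods balance + services balance + net primary income + net secondary income
Sum of the known components = 2343.51
Net unilateral transfers = CA - (known components) = 2291.86 - 2343.51 = -51.65

-51.65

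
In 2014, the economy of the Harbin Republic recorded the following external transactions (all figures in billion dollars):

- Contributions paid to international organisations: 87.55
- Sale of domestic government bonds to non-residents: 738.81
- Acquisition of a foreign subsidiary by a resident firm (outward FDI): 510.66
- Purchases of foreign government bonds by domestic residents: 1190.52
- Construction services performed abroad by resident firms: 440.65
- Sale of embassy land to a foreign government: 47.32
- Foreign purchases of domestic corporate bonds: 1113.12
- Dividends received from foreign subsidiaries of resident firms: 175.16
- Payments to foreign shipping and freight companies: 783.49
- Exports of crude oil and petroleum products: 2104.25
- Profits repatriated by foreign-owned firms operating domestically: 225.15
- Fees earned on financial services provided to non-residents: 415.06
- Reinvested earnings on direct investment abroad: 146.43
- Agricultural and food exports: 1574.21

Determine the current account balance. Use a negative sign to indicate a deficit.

Goods: 2104.25 + 1574.21 = 3678.46
Services: 440.65 + 415.06 - 783.49 = 72.22
Primary income: -225.15 + 175.16 + 146.43 = 96.44
Secondary income: -87.55
Current account = 3678.46 + 72.22 + 96.44 + (-87.55) = 3759.57
(Excluded from the current account — financial account: sale of domestic government bonds to non-residents 738.81, acquisition of a foreign subsidiary by a resident firm (outward FDI) 510.66, purchases of foreign government bonds by domestic residents 1190.52, foreign purchases of domestic corporate bonds 1113.12; capital account: sale of embassy land to a foreign government 47.32.)

3759.57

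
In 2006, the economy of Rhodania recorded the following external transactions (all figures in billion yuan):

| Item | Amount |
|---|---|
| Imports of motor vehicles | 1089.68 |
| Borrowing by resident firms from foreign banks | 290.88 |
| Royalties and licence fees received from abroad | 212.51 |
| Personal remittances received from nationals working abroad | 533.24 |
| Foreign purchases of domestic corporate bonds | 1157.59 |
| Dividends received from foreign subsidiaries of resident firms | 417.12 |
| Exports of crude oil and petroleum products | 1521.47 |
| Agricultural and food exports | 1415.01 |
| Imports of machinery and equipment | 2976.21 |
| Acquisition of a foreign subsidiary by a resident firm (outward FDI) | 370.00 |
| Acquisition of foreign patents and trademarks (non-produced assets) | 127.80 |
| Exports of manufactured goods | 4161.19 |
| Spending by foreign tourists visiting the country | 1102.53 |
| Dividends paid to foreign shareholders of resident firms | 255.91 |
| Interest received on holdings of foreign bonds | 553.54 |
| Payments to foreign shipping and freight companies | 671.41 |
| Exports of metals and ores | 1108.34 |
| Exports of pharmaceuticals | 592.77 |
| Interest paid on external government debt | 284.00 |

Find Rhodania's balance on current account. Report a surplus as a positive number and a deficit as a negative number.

Goods: 1415.01 + 592.77 + 1521.47 + 1108.34 + 4161.19 - 1089.68 - 2976.21 = 4732.89
Services: 1102.53 + 212.51 - 671.41 = 643.63
Primary income: -255.91 + 553.54 - 284.00 + 417.12 = 430.75
Secondary income: 533.24
Current account = 4732.89 + 643.63 + 430.75 + 533.24 = 6340.51
(Excluded from the current account — financial account: borrowing by resident firms from foreign banks 290.88, foreign purchases of domestic corporate bonds 1157.59, acquisition of a foreign subsidiary by a resident firm (outward FDI) 370.00; capital account: acquisition of foreign patents and trademarks (non-produced assets) 127.80.)

6340.51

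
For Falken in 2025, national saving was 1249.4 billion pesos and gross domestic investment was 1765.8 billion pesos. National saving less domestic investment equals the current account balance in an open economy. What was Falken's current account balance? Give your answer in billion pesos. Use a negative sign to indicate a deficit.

CA = S - I = 1249.4 - 1765.8 = -516.4

-516.4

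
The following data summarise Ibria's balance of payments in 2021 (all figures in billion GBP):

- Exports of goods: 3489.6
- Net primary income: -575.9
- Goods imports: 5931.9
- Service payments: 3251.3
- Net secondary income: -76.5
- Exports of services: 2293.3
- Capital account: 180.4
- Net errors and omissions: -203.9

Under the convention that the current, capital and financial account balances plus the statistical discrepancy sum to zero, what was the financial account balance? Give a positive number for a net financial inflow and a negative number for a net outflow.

Goods balance = 3489.6 - 5931.9 = -2442.3
Services balance = 2293.3 - 3251.3 = -958.0
Trade balance (goods + services) = -2442.3 + (-958.0) = -3400.3
Net primary income = -575.9
Net secondary income = -76.5
Current account = -3400.3 + (-575.9) + (-76.5) = -4052.7
Financial account = -(-4052.7 + 180.4 + (-203.9)) = 4076.2

4076.2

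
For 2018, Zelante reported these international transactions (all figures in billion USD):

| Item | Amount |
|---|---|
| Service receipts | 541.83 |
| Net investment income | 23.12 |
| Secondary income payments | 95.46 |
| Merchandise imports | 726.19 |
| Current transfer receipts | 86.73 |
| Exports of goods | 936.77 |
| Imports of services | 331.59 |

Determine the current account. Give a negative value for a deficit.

435.21

Goods balance = 936.77 - 726.19 = 210.58
Services balance = 541.83 - 331.59 = 210.24
Trade balance (goods + services) = 210.58 + 210.24 = 420.82
Net primary income = 23.12
Net secondary income = 86.73 - 95.46 = -8.73
Current account = 420.82 + 23.12 + (-8.73) = 435.21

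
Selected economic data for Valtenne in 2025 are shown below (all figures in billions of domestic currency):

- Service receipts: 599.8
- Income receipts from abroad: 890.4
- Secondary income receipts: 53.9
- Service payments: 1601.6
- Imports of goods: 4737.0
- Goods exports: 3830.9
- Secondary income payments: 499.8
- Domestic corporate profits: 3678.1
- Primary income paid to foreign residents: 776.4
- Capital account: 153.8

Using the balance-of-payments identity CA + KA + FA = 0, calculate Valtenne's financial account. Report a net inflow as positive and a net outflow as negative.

2086.0

Goods balance = 3830.9 - 4737.0 = -906.1
Services balance = 599.8 - 1601.6 = -1001.8
Trade balance (goods + services) = -906.1 + (-1001.8) = -1907.9
Net primary income = 890.4 - 776.4 = 114.0
Net secondary income = 53.9 - 499.8 = -445.9
Current account = -1907.9 + 114.0 + (-445.9) = -2239.8
Financial account = -(-2239.8 + 153.8) = 2086.0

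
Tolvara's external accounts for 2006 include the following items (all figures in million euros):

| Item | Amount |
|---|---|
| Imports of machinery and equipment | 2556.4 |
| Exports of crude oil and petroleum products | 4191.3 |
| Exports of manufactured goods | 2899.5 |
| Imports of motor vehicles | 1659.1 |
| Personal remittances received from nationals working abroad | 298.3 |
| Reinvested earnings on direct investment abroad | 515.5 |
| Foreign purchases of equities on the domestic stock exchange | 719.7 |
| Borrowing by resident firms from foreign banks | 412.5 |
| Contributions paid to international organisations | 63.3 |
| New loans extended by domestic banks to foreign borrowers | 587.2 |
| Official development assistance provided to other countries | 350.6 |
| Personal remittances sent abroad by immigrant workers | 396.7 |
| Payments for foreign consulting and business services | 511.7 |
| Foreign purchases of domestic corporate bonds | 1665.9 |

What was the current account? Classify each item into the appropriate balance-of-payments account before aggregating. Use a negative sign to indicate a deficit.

2366.8

Goods: -2556.4 - 1659.1 + 4191.3 + 2899.5 = 2875.3
Services: -511.7
Primary income: 515.5
Secondary income: -63.3 - 396.7 + 298.3 - 350.6 = -512.3
Current account = 2875.3 + (-511.7) + 515.5 + (-512.3) = 2366.8
(Excluded from the current account — financial account: foreign purchases of equities on the domestic stock exchange 719.7, borrowing by resident firms from foreign banks 412.5, new loans extended by domestic banks to foreign borrowers 587.2, foreign purchases of domestic corporate bonds 1665.9.)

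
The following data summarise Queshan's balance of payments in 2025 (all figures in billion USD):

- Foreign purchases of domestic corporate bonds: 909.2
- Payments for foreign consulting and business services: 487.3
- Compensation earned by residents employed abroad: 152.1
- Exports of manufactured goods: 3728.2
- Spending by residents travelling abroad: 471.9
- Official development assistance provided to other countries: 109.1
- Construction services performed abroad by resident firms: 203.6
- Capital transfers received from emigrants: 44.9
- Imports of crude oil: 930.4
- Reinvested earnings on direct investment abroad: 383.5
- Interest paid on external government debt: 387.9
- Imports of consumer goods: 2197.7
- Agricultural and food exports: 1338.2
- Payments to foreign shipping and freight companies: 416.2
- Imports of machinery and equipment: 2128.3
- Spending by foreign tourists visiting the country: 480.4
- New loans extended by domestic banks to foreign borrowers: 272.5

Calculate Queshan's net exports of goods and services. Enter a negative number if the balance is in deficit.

Goods: -930.4 - 2197.7 + 3728.2 + 1338.2 - 2128.3 = -190.0
Services: -471.9 - 487.3 + 480.4 + 203.6 - 416.2 = -691.4
Trade balance = -190.0 + (-691.4) = -881.4
(Excluded from the trade balance — financial account: foreign purchases of domestic corporate bonds 909.2, new loans extended by domestic banks to foreign borrowers 272.5; primary income: compensation earned by residents employed abroad 152.1, reinvested earnings on direct investment abroad 383.5, interest paid on external government debt 387.9; secondary income: official development assistance provided to other countries 109.1; capital account: capital transfers received from emigrants 44.9.)

-881.4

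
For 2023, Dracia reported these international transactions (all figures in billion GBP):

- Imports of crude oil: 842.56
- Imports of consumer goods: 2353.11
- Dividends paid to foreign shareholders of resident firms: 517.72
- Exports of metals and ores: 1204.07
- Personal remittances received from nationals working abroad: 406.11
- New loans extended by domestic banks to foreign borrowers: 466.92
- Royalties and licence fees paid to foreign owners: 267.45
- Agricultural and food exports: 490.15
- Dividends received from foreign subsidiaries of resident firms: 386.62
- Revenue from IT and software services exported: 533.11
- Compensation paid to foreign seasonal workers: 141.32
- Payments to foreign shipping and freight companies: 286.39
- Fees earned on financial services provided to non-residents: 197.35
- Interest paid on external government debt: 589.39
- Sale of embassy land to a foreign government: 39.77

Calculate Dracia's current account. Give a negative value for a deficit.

-1780.53

Goods: -2353.11 - 842.56 + 1204.07 + 490.15 = -1501.45
Services: 533.11 - 267.45 + 197.35 - 286.39 = 176.62
Primary income: 386.62 - 589.39 - 517.72 - 141.32 = -861.81
Secondary income: 406.11
Current account = (-1501.45) + 176.62 + (-861.81) + 406.11 = -1780.53
(Excluded from the current account — financial account: new loans extended by domestic banks to foreign borrowers 466.92; capital account: sale of embassy land to a foreign government 39.77.)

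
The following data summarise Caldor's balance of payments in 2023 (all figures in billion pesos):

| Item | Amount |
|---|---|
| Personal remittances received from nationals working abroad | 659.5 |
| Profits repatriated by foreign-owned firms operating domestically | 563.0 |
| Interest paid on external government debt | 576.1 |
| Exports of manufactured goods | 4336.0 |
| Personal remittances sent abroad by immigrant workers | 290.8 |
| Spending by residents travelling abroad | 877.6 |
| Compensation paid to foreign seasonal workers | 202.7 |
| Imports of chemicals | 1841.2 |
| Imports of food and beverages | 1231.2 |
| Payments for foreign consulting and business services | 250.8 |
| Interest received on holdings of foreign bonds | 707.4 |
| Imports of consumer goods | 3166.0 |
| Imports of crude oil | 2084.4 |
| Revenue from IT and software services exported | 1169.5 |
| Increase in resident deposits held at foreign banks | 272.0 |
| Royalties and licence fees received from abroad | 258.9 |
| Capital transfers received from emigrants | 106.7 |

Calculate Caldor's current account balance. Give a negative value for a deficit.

Goods: -3166.0 + 4336.0 - 2084.4 - 1231.2 - 1841.2 = -3986.8
Services: -250.8 + 1169.5 - 877.6 + 258.9 = 300.0
Primary income: 707.4 - 563.0 - 202.7 - 576.1 = -634.4
Secondary income: -290.8 + 659.5 = 368.7
Current account = (-3986.8) + 300.0 + (-634.4) + 368.7 = -3952.5
(Excluded from the current account — financial account: increase in resident deposits held at foreign banks 272.0; capital account: capital transfers received from emigrants 106.7.)

-3952.5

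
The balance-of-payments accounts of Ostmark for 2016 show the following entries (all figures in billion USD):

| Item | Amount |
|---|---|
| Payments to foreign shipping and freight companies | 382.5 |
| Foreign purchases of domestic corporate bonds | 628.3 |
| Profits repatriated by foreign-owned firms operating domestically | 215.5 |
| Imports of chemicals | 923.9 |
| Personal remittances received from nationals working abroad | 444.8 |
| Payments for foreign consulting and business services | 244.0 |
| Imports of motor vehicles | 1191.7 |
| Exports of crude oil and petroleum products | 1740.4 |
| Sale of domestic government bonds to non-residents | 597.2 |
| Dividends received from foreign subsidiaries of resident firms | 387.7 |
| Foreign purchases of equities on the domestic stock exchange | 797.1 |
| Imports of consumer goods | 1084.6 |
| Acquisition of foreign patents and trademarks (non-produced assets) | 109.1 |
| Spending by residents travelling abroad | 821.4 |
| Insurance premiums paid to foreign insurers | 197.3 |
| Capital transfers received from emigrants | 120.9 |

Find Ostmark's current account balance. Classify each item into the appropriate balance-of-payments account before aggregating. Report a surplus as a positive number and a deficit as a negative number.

Goods: -1191.7 - 923.9 - 1084.6 + 1740.4 = -1459.8
Services: -382.5 - 197.3 - 821.4 - 244.0 = -1645.2
Primary income: 387.7 - 215.5 = 172.2
Secondary income: 444.8
Current account = (-1459.8) + (-1645.2) + 172.2 + 444.8 = -2488.0
(Excluded from the current account — financial account: foreign purchases of domestic corporate bonds 628.3, sale of domestic government bonds to non-residents 597.2, foreign purchases of equities on the domestic stock exchange 797.1; capital account: acquisition of foreign patents and trademarks (non-produced assets) 109.1, capital transfers received from emigrants 120.9.)

-2488.0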